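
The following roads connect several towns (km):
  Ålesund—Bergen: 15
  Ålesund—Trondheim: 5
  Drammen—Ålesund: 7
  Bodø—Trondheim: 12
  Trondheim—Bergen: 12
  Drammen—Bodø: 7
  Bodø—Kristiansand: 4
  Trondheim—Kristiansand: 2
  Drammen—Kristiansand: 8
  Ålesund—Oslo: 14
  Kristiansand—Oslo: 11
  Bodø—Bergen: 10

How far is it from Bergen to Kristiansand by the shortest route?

14

Checking several routes:
Bergen - Trondheim - Bodø - Kristiansand: 12 + 12 + 4 = 28
Bergen - Ålesund - Trondheim - Kristiansand: 15 + 5 + 2 = 22
Bergen - Bodø - Trondheim - Kristiansand: 10 + 12 + 2 = 24
Bergen - Bodø - Kristiansand: 10 + 4 = 14
Bergen - Trondheim - Kristiansand: 12 + 2 = 14
Bergen - Bodø - Drammen - Kristiansand: 10 + 7 + 8 = 25
Best route has total 14 km.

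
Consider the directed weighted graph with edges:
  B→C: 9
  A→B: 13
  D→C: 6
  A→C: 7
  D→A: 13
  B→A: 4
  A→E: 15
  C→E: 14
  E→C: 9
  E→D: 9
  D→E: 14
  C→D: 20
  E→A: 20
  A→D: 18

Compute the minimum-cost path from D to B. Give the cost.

26

Routes from D to B:
D → E → A → B: 14 + 20 + 13 = 47
D → A → B: 13 + 13 = 26
D → C → E → A → B: 6 + 14 + 20 + 13 = 53
The minimum is 26.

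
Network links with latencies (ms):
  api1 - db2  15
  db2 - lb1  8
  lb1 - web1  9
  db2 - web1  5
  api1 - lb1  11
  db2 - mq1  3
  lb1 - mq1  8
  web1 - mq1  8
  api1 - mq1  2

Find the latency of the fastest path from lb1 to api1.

Checking several routes:
lb1→api1: 11
lb1→db2→mq1→api1: 8 + 3 + 2 = 13
lb1→mq1→api1: 8 + 2 = 10
The minimum is 10 ms.

10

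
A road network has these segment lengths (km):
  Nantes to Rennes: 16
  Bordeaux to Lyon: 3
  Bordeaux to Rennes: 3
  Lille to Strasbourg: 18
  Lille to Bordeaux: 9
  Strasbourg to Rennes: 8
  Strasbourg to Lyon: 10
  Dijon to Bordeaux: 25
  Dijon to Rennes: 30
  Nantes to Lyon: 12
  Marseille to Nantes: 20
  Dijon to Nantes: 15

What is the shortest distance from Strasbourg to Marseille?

42

Comparing a few candidate routes:
Strasbourg→Rennes→Nantes→Marseille: 8 + 16 + 20 = 44
Strasbourg→Rennes→Bordeaux→Lyon→Nantes→Marseille: 8 + 3 + 3 + 12 + 20 = 46
Strasbourg→Lyon→Nantes→Marseille: 10 + 12 + 20 = 42
Strasbourg→Lyon→Bordeaux→Rennes→Nantes→Marseille: 10 + 3 + 3 + 16 + 20 = 52
The minimum is 42 km.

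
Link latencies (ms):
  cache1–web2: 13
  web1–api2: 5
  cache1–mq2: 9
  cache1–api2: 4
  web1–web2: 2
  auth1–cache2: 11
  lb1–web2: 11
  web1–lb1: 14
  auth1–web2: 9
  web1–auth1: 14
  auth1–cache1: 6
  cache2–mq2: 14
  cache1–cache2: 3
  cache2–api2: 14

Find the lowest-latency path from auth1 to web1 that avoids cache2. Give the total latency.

A few of the auth1→web1 routes:
auth1-cache1-web2-web1: 6 + 13 + 2 = 21
auth1-web2-web1: 9 + 2 = 11
auth1-cache1-api2-web1: 6 + 4 + 5 = 15
auth1-web1: 14
Shortest: 11 ms.

11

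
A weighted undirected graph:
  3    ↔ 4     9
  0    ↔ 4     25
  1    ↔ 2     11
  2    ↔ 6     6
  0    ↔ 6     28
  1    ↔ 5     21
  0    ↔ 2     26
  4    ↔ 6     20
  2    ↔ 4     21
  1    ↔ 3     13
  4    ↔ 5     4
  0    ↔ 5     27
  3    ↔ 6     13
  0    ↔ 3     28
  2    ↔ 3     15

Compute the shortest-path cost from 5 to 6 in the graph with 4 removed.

38

Some routes from 5 to 6 avoiding 4:
5 -> 1 -> 2 -> 6: 21 + 11 + 6 = 38
5 -> 1 -> 3 -> 2 -> 6: 21 + 13 + 15 + 6 = 55
5 -> 0 -> 6: 27 + 28 = 55
5 -> 1 -> 3 -> 6: 21 + 13 + 13 = 47
The minimum is 38.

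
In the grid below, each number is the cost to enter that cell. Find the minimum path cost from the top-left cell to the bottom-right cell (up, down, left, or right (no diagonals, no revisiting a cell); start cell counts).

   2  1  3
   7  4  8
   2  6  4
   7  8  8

Path r0c0 -> r0c1 -> r1c1 -> r2c1 -> r2c2 -> r3c2: 2 + 1 + 4 + 6 + 4 + 8 = 25.

25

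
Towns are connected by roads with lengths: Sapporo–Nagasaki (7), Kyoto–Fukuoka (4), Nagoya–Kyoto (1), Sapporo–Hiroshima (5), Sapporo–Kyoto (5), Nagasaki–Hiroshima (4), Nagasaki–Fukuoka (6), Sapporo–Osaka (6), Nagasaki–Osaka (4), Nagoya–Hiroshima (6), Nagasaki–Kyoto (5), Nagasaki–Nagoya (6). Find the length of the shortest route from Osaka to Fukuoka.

10

Comparing a few candidate routes:
Osaka - Nagasaki - Nagoya - Kyoto - Fukuoka: 4 + 6 + 1 + 4 = 15
Osaka - Nagasaki - Fukuoka: 4 + 6 = 10
Osaka - Nagasaki - Kyoto - Fukuoka: 4 + 5 + 4 = 13
Osaka - Sapporo - Kyoto - Fukuoka: 6 + 5 + 4 = 15
The minimum is 10.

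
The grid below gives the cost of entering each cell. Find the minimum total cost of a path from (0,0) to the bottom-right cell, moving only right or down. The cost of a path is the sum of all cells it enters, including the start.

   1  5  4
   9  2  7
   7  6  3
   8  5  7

Take (0,0) -> (0,1) -> (1,1) -> (2,1) -> (2,2) -> (3,2) for a total of 1 + 5 + 2 + 6 + 3 + 7 = 24.
(Top row then right column would cost 27.)

24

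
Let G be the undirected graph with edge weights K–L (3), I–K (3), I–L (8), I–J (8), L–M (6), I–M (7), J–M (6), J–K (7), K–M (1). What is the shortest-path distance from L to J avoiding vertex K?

12

Paths from L to J avoiding K:
L → M → I → J: 6 + 7 + 8 = 21
L → I → M → J: 8 + 7 + 6 = 21
L → M → J: 6 + 6 = 12
L → I → J: 8 + 8 = 16
The minimum is 12.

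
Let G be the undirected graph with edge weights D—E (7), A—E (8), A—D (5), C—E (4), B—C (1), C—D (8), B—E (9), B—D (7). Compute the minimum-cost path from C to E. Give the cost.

Comparing a few candidate routes:
C → E: 4
C → B → D → E: 1 + 7 + 7 = 15
C → B → D → A → E: 1 + 7 + 5 + 8 = 21
C → B → E: 1 + 9 = 10
C → D → E: 8 + 7 = 15
C → D → A → E: 8 + 5 + 8 = 21
The minimum is 4.

4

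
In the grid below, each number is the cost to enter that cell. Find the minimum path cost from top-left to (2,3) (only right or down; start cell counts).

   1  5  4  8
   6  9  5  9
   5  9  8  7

Take r0c0 r0c1 r0c2 r1c2 r2c2 r2c3 for a total of 1 + 5 + 4 + 5 + 8 + 7 = 30.
For comparison, the top-then-right route costs 34.

30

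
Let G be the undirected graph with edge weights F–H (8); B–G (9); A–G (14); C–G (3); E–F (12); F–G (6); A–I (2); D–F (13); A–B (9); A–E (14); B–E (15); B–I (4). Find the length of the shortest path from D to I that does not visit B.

35

Candidate routes:
D-F-E-A-I: 13 + 12 + 14 + 2 = 41
D-F-G-A-I: 13 + 6 + 14 + 2 = 35
The minimum is 35.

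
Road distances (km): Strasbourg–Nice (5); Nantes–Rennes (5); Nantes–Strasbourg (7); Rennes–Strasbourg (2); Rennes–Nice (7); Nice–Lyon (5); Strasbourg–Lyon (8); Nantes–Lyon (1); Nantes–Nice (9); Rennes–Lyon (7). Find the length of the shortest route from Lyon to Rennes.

Some routes from Lyon to Rennes:
Lyon-Nantes-Rennes: 1 + 5 = 6
Lyon-Rennes: 7
Lyon-Strasbourg-Rennes: 8 + 2 = 10
Lyon-Nantes-Strasbourg-Rennes: 1 + 7 + 2 = 10
The minimum is 6 km.

6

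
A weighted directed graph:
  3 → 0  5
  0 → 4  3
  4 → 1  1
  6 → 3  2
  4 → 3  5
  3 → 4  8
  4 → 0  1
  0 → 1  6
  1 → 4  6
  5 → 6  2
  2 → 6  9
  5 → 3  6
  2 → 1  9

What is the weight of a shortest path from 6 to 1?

Routes from 6 to 1:
6→3→4→1: 2 + 8 + 1 = 11
6→3→4→0→1: 2 + 8 + 1 + 6 = 17
6→3→0→1: 2 + 5 + 6 = 13
6→3→0→4→1: 2 + 5 + 3 + 1 = 11
Best route has total 11.

11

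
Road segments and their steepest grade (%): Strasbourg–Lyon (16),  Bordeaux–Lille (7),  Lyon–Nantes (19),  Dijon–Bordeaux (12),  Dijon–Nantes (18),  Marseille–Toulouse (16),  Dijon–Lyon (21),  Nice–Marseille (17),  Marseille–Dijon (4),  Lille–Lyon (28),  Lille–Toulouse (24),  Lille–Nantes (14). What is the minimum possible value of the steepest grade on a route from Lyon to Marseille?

19

Comparing a few candidate routes:
Lyon→Nantes→Lille→Bordeaux→Dijon→Marseille: max(19, 14, 7, 12, 4) = 19
Lyon→Nantes→Dijon→Marseille: max(19, 18, 4) = 19
Lyon→Nantes→Dijon→Bordeaux→Lille→Toulouse→Marseille: max(19, 18, 12, 7, 24, 16) = 24
Lyon→Dijon→Marseille: max(21, 4) = 21
Smallest bottleneck: 19%.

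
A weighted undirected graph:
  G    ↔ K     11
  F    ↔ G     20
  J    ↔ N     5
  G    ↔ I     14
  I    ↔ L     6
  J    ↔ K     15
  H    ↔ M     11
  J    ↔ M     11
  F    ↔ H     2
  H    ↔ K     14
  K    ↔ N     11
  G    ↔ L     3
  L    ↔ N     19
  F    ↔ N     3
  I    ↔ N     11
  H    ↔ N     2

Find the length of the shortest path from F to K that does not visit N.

16

Candidate routes:
F-H-M-J-K: 2 + 11 + 11 + 15 = 39
F-G-K: 20 + 11 = 31
F-H-K: 2 + 14 = 16
The minimum is 16.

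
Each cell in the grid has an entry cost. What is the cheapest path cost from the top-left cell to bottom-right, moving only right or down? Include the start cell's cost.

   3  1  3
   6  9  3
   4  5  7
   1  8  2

Cheapest: r0c0 r0c1 r0c2 r1c2 r2c2 r3c2
  3 + 1 + 3 + 3 + 7 + 2 = 19

19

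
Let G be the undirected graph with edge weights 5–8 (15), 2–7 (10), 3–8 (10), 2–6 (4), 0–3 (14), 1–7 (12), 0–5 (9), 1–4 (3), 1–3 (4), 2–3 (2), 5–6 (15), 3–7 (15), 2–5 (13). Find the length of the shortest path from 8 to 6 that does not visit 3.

Routes from 8 to 6 avoiding 3:
8→5→6: 15 + 15 = 30
8→5→2→6: 15 + 13 + 4 = 32
Best route has total 30.

30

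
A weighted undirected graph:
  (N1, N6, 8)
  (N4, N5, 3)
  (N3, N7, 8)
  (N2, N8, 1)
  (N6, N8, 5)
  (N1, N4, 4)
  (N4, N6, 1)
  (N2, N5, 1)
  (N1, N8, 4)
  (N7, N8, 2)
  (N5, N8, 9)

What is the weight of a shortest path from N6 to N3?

15

Some routes from N6 to N3:
N6→N1→N8→N7→N3: 8 + 4 + 2 + 8 = 22
N6→N4→N1→N8→N7→N3: 1 + 4 + 4 + 2 + 8 = 19
N6→N1→N4→N5→N2→N8→N7→N3: 8 + 4 + 3 + 1 + 1 + 2 + 8 = 27
N6→N4→N5→N2→N8→N7→N3: 1 + 3 + 1 + 1 + 2 + 8 = 16
N6→N4→N5→N8→N7→N3: 1 + 3 + 9 + 2 + 8 = 23
N6→N8→N7→N3: 5 + 2 + 8 = 15
Shortest: 15.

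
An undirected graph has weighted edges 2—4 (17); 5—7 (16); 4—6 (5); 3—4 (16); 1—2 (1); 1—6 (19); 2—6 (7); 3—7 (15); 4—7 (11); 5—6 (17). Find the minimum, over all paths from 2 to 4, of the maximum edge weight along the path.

Some routes from 2 to 4:
2-6-5-7-4: max(7, 17, 16, 11) = 17
2-6-4: max(7, 5) = 7
2-4: max(17) = 17
2-6-5-7-3-4: max(7, 17, 16, 15, 16) = 17
The minimum achievable maximum is 7.

7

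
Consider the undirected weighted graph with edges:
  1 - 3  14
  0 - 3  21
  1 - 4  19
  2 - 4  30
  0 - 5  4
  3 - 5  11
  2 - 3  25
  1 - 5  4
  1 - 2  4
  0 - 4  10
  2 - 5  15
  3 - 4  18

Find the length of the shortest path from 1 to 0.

A few of the 1→0 routes:
1→4→0: 19 + 10 = 29
1→3→5→0: 14 + 11 + 4 = 29
1→3→0: 14 + 21 = 35
1→5→0: 4 + 4 = 8
1→2→5→0: 4 + 15 + 4 = 23
Shortest: 8.

8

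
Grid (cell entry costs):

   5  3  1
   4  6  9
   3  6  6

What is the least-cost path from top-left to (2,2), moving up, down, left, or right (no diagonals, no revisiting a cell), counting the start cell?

Cheapest: [0,0] [0,1] [0,2] [1,2] [2,2]
  5 + 3 + 1 + 9 + 6 = 24

24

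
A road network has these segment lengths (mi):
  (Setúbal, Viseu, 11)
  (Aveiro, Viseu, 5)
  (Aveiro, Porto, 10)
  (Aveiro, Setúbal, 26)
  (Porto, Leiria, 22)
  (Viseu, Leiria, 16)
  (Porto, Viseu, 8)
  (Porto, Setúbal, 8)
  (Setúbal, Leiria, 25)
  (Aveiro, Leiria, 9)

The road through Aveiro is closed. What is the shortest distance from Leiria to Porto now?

A few of the Leiria→Porto routes:
Leiria -> Viseu -> Setúbal -> Porto: 16 + 11 + 8 = 35
Leiria -> Setúbal -> Porto: 25 + 8 = 33
Leiria -> Porto: 22
Leiria -> Viseu -> Porto: 16 + 8 = 24
The minimum is 22 mi.

22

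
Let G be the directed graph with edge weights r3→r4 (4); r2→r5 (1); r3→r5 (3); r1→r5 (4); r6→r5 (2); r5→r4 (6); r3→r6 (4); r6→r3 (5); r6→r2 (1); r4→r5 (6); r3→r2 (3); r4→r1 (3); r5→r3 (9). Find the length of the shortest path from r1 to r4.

Paths from r1 to r4:
r1→r5→r3→r4: 4 + 9 + 4 = 17
r1→r5→r4: 4 + 6 = 10
Shortest: 10.

10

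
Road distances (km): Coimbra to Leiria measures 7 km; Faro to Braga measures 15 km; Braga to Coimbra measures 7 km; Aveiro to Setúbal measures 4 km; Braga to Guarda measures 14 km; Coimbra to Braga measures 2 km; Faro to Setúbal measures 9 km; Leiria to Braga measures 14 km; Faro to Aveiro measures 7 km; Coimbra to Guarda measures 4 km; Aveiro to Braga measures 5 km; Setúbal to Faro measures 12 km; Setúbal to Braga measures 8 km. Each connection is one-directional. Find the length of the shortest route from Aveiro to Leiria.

Candidate routes:
Aveiro - Setúbal - Faro - Braga - Coimbra - Leiria: 4 + 12 + 15 + 7 + 7 = 45
Aveiro - Setúbal - Braga - Coimbra - Leiria: 4 + 8 + 7 + 7 = 26
Aveiro - Braga - Coimbra - Leiria: 5 + 7 + 7 = 19
The minimum is 19 km.

19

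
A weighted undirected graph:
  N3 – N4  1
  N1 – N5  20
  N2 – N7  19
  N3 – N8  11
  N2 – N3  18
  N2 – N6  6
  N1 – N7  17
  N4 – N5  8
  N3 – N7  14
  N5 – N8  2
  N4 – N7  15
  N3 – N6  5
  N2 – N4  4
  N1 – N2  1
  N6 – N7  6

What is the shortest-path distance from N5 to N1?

13

A few of the N5→N1 routes:
N5-N8-N3-N4-N2-N1: 2 + 11 + 1 + 4 + 1 = 19
N5-N1: 20
N5-N4-N3-N2-N1: 8 + 1 + 18 + 1 = 28
N5-N4-N2-N1: 8 + 4 + 1 = 13
N5-N4-N3-N6-N2-N1: 8 + 1 + 5 + 6 + 1 = 21
N5-N8-N3-N6-N2-N1: 2 + 11 + 5 + 6 + 1 = 25
Shortest: 13.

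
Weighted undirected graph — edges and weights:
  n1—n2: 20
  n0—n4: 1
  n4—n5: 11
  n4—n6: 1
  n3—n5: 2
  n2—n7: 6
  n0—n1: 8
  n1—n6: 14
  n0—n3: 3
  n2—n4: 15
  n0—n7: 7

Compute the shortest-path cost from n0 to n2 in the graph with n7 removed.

Routes from n0 to n2 avoiding n7:
n0 → n1 → n6 → n4 → n2: 8 + 14 + 1 + 15 = 38
n0 → n4 → n2: 1 + 15 = 16
n0 → n3 → n5 → n4 → n6 → n1 → n2: 3 + 2 + 11 + 1 + 14 + 20 = 51
n0 → n1 → n2: 8 + 20 = 28
n0 → n4 → n6 → n1 → n2: 1 + 1 + 14 + 20 = 36
n0 → n3 → n5 → n4 → n2: 3 + 2 + 11 + 15 = 31
The minimum is 16.

16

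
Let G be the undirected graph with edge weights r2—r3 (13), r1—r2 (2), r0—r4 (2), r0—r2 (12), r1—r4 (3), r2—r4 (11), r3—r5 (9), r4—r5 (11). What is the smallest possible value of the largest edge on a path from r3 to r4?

11

Routes from r3 to r4:
r3 -> r2 -> r0 -> r4: max(13, 12, 2) = 13
r3 -> r5 -> r4: max(9, 11) = 11
r3 -> r2 -> r4: max(13, 11) = 13
r3 -> r2 -> r1 -> r4: max(13, 2, 3) = 13
Best route has worst link 11.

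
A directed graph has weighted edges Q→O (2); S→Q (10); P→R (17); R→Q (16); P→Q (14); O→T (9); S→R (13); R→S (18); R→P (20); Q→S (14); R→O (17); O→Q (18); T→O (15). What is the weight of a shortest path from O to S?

Candidate routes:
O -> Q -> S: 18 + 14 = 32
Best route has total 32.

32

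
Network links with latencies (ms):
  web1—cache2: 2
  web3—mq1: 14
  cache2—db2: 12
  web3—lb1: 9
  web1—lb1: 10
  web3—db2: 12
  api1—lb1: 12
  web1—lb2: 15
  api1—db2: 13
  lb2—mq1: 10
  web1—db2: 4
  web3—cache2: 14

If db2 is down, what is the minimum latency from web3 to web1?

Candidate routes:
web3→lb1→web1: 9 + 10 = 19
web3→cache2→web1: 14 + 2 = 16
web3→mq1→lb2→web1: 14 + 10 + 15 = 39
The minimum is 16 ms.

16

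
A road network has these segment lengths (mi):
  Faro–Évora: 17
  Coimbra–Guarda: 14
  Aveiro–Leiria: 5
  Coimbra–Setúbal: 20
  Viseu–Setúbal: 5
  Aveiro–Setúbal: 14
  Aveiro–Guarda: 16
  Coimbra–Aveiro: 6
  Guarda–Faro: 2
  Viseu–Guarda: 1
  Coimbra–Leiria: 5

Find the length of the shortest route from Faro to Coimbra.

Some routes from Faro to Coimbra:
Faro → Guarda → Aveiro → Leiria → Coimbra: 2 + 16 + 5 + 5 = 28
Faro → Guarda → Viseu → Setúbal → Aveiro → Leiria → Coimbra: 2 + 1 + 5 + 14 + 5 + 5 = 32
Faro → Guarda → Coimbra: 2 + 14 = 16
Faro → Guarda → Viseu → Setúbal → Coimbra: 2 + 1 + 5 + 20 = 28
Faro → Guarda → Viseu → Setúbal → Aveiro → Coimbra: 2 + 1 + 5 + 14 + 6 = 28
Faro → Guarda → Aveiro → Coimbra: 2 + 16 + 6 = 24
The minimum is 16 mi.

16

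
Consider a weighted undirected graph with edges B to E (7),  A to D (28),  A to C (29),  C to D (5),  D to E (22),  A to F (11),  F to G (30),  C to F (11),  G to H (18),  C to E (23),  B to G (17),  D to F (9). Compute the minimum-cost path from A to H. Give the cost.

59

Comparing a few candidate routes:
A - F - D - E - B - G - H: 11 + 9 + 22 + 7 + 17 + 18 = 84
A - F - G - H: 11 + 30 + 18 = 59
A - D - F - G - H: 28 + 9 + 30 + 18 = 85
A - F - C - E - B - G - H: 11 + 11 + 23 + 7 + 17 + 18 = 87
Shortest: 59.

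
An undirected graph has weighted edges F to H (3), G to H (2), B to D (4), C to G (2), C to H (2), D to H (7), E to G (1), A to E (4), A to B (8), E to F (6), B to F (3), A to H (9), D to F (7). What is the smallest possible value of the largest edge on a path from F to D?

Checking several routes:
F -> B -> D: max(3, 4) = 4
F -> D: max(7) = 7
F -> E -> G -> H -> D: max(6, 1, 2, 7) = 7
F -> E -> G -> C -> H -> D: max(6, 1, 2, 2, 7) = 7
Smallest bottleneck: 4.

4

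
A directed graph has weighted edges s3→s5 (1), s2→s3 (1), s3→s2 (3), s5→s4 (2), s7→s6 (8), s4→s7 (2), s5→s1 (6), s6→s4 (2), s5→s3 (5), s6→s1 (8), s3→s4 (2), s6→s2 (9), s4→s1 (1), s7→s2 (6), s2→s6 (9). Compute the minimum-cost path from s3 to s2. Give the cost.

Candidate routes:
s3-s4-s7-s6-s2: 2 + 2 + 8 + 9 = 21
s3-s5-s4-s7-s2: 1 + 2 + 2 + 6 = 11
s3-s2: 3
s3-s4-s7-s2: 2 + 2 + 6 = 10
s3-s5-s4-s7-s6-s2: 1 + 2 + 2 + 8 + 9 = 22
The minimum is 3.

3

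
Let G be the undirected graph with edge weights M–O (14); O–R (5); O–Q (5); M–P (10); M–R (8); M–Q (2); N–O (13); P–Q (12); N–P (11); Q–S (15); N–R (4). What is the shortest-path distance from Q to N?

14

Comparing a few candidate routes:
Q→M→R→N: 2 + 8 + 4 = 14
Q→O→R→N: 5 + 5 + 4 = 14
Q→O→N: 5 + 13 = 18
Best route has total 14.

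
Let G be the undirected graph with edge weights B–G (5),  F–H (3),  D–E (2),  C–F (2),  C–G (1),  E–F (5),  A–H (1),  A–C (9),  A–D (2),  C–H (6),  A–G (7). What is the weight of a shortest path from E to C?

A few of the E→C routes:
E-D-A-G-C: 2 + 2 + 7 + 1 = 12
E-F-C: 5 + 2 = 7
E-D-A-H-F-C: 2 + 2 + 1 + 3 + 2 = 10
E-D-A-C: 2 + 2 + 9 = 13
E-D-A-H-C: 2 + 2 + 1 + 6 = 11
Best route has total 7.

7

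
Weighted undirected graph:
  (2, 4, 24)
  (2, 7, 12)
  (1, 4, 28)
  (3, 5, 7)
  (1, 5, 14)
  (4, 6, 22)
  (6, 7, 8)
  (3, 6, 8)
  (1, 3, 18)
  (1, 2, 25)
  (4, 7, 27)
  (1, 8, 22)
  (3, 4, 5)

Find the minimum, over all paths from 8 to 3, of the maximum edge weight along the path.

Comparing a few candidate routes:
8-1-2-4-6-3: max(22, 25, 24, 22, 8) = 25
8-1-2-4-3: max(22, 25, 24, 5) = 25
8-1-5-3: max(22, 14, 7) = 22
8-1-3: max(22, 18) = 22
Smallest bottleneck: 22.

22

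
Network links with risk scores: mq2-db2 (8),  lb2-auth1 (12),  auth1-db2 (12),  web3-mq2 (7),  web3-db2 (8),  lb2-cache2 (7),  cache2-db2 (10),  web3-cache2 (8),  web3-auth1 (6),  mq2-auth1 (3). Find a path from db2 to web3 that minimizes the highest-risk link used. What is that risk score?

8

Checking several routes:
db2 -> web3: max(8) = 8
db2 -> mq2 -> auth1 -> web3: max(8, 3, 6) = 8
db2 -> mq2 -> web3: max(8, 7) = 8
db2 -> mq2 -> auth1 -> lb2 -> cache2 -> web3: max(8, 3, 12, 7, 8) = 12
db2 -> cache2 -> web3: max(10, 8) = 10
The minimum achievable maximum is 8.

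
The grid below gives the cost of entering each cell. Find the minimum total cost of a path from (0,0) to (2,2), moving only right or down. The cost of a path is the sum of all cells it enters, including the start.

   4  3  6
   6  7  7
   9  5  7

26

One optimal route is r0c0 r0c1 r1c1 r2c1 r2c2.
Its cost is 4 + 3 + 7 + 5 + 7 = 26.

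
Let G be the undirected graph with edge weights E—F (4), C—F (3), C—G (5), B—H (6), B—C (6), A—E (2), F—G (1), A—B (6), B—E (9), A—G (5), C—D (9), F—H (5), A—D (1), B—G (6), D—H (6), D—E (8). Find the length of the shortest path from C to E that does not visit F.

Some routes from C to E avoiding F:
C -> D -> E: 9 + 8 = 17
C -> B -> E: 6 + 9 = 15
C -> G -> A -> E: 5 + 5 + 2 = 12
C -> B -> A -> E: 6 + 6 + 2 = 14
C -> D -> A -> E: 9 + 1 + 2 = 12
Best route has total 12.

12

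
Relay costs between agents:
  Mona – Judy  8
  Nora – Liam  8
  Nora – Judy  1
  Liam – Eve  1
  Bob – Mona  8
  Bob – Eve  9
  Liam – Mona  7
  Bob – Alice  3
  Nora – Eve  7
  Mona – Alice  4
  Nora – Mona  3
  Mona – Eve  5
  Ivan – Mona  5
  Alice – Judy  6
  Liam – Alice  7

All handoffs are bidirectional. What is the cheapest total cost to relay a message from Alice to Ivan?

Comparing a few candidate routes:
Alice-Mona-Ivan: 4 + 5 = 9
Alice-Bob-Mona-Ivan: 3 + 8 + 5 = 16
Alice-Judy-Nora-Mona-Ivan: 6 + 1 + 3 + 5 = 15
Alice-Liam-Eve-Mona-Ivan: 7 + 1 + 5 + 5 = 18
The minimum is 9.

9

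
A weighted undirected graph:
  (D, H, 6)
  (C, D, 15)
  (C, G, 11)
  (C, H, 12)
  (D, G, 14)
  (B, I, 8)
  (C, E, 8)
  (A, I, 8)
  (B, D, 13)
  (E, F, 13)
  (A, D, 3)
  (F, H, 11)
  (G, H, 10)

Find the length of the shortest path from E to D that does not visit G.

Paths from E to D avoiding G:
E -> F -> H -> D: 13 + 11 + 6 = 30
E -> C -> H -> D: 8 + 12 + 6 = 26
E -> C -> D: 8 + 15 = 23
E -> F -> H -> C -> D: 13 + 11 + 12 + 15 = 51
Best route has total 23.

23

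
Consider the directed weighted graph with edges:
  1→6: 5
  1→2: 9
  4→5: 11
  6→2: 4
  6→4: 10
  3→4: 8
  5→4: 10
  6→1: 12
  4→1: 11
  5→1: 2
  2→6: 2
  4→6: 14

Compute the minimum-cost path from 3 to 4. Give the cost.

Routes from 3 to 4:
3→4: 8
Shortest: 8.

8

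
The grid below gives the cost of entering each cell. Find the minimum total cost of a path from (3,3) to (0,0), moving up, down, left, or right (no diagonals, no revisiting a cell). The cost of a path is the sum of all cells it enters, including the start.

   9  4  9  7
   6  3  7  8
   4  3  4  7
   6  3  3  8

Path r3c3 → r3c2 → r3c1 → r2c1 → r1c1 → r0c1 → r0c0: 8 + 3 + 3 + 3 + 3 + 4 + 9 = 33.

33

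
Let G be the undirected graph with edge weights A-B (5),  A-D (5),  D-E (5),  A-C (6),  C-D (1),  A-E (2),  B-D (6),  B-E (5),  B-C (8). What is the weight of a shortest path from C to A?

6

Comparing a few candidate routes:
C → D → E → A: 1 + 5 + 2 = 8
C → D → B → A: 1 + 6 + 5 = 12
C → A: 6
C → D → A: 1 + 5 = 6
C → B → A: 8 + 5 = 13
The minimum is 6.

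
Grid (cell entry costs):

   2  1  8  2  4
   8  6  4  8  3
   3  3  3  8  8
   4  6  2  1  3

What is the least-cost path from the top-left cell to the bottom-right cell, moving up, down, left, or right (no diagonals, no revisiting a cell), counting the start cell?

21

Best path: r0c0 → r0c1 → r1c1 → r2c1 → r2c2 → r3c2 → r3c3 → r3c4
Cost: 2 + 1 + 6 + 3 + 3 + 2 + 1 + 3 = 21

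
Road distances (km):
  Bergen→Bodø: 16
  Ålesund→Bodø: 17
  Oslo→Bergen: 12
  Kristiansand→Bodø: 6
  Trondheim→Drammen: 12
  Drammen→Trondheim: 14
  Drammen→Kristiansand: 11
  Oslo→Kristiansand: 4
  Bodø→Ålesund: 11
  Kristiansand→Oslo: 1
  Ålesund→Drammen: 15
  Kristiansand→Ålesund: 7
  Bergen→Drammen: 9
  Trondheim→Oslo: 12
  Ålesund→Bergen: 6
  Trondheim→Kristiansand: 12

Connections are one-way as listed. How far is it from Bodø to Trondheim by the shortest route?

Paths from Bodø to Trondheim:
Bodø → Ålesund → Bergen → Drammen → Trondheim: 11 + 6 + 9 + 14 = 40
Bodø → Ålesund → Drammen → Trondheim: 11 + 15 + 14 = 40
Best route has total 40 km.

40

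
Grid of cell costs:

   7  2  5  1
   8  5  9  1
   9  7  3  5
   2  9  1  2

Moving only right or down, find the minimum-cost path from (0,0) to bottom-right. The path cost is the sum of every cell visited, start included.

23

Cheapest: (0,0) -> (0,1) -> (0,2) -> (0,3) -> (1,3) -> (2,3) -> (3,3)
  7 + 2 + 5 + 1 + 1 + 5 + 2 = 23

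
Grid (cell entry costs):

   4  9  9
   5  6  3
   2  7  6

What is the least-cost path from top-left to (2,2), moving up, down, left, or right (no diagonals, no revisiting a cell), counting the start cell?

Best path: r0c0→r1c0→r1c1→r1c2→r2c2
Cost: 4 + 5 + 6 + 3 + 6 = 24

24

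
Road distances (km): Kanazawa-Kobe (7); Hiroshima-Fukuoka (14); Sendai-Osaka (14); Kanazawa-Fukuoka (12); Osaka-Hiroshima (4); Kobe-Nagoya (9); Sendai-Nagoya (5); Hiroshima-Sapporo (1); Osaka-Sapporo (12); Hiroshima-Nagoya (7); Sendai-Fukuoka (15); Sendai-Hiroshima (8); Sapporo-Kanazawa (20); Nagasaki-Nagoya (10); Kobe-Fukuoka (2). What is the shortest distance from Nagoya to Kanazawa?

Comparing a few candidate routes:
Nagoya→Hiroshima→Sapporo→Kanazawa: 7 + 1 + 20 = 28
Nagoya→Kobe→Fukuoka→Kanazawa: 9 + 2 + 12 = 23
Nagoya→Sendai→Fukuoka→Kobe→Kanazawa: 5 + 15 + 2 + 7 = 29
Nagoya→Kobe→Kanazawa: 9 + 7 = 16
The minimum is 16 km.

16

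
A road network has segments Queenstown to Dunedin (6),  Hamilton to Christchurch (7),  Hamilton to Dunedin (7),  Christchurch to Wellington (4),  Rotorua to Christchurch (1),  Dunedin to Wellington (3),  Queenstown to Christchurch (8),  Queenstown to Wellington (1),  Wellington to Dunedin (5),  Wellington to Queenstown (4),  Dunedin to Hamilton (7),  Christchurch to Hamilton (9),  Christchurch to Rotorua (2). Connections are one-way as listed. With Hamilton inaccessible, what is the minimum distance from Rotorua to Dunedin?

Routes from Rotorua to Dunedin avoiding Hamilton:
Rotorua → Christchurch → Wellington → Dunedin: 1 + 4 + 5 = 10
Rotorua → Christchurch → Wellington → Queenstown → Dunedin: 1 + 4 + 4 + 6 = 15
Shortest: 10.

10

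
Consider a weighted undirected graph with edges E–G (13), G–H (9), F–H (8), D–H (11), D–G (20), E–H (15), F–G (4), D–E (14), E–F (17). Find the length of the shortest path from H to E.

15

Comparing a few candidate routes:
H-G-E: 9 + 13 = 22
H-F-G-E: 8 + 4 + 13 = 25
H-E: 15
H-F-E: 8 + 17 = 25
Best route has total 15.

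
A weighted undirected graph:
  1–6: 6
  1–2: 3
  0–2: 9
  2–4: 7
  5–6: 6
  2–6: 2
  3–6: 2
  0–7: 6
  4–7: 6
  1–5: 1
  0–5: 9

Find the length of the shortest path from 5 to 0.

9

A few of the 5→0 routes:
5 -> 1 -> 2 -> 0: 1 + 3 + 9 = 13
5 -> 6 -> 2 -> 0: 6 + 2 + 9 = 17
5 -> 0: 9
5 -> 1 -> 6 -> 2 -> 0: 1 + 6 + 2 + 9 = 18
Shortest: 9.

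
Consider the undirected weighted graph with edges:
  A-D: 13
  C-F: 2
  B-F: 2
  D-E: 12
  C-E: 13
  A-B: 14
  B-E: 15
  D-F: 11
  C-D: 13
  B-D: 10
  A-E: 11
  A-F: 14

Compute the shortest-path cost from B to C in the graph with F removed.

A few of the B→C routes:
B -> E -> D -> C: 15 + 12 + 13 = 40
B -> E -> C: 15 + 13 = 28
B -> D -> E -> C: 10 + 12 + 13 = 35
B -> A -> D -> C: 14 + 13 + 13 = 40
B -> A -> E -> C: 14 + 11 + 13 = 38
B -> D -> C: 10 + 13 = 23
Best route has total 23.

23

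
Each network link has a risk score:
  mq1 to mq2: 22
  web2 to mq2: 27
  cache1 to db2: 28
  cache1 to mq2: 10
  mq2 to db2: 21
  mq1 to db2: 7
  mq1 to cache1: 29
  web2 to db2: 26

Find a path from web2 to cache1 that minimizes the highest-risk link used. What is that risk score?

26

Some routes from web2 to cache1:
web2 - mq2 - db2 - cache1: max(27, 21, 28) = 28
web2 - db2 - cache1: max(26, 28) = 28
web2 - db2 - mq1 - mq2 - cache1: max(26, 7, 22, 10) = 26
web2 - db2 - mq2 - cache1: max(26, 21, 10) = 26
web2 - mq2 - cache1: max(27, 10) = 27
web2 - mq2 - mq1 - db2 - cache1: max(27, 22, 7, 28) = 28
Best route has worst link 26.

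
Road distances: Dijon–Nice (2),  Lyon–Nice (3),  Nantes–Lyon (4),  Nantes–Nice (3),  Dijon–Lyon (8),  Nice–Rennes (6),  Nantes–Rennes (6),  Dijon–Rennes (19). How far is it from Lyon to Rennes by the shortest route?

9

Some routes from Lyon to Rennes:
Lyon→Dijon→Nice→Rennes: 8 + 2 + 6 = 16
Lyon→Nice→Rennes: 3 + 6 = 9
Lyon→Nice→Nantes→Rennes: 3 + 3 + 6 = 12
Lyon→Nantes→Rennes: 4 + 6 = 10
Lyon→Nantes→Nice→Rennes: 4 + 3 + 6 = 13
The minimum is 9.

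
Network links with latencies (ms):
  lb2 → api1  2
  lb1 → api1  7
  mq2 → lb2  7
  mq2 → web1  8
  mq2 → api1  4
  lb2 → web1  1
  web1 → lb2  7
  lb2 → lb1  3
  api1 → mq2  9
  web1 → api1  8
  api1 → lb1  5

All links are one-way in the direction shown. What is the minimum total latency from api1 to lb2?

Paths from api1 to lb2:
api1-mq2-lb2: 9 + 7 = 16
api1-mq2-web1-lb2: 9 + 8 + 7 = 24
Shortest: 16 ms.

16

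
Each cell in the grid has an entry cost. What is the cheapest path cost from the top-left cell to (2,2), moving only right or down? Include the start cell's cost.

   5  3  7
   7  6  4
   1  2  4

19

Cheapest: r0c0→r1c0→r2c0→r2c1→r2c2
  5 + 7 + 1 + 2 + 4 = 19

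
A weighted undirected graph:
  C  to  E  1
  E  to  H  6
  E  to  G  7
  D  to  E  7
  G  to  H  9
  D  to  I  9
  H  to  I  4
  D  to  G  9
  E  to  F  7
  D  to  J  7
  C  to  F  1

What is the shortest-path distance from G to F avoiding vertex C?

14

Checking several routes:
G→E→F: 7 + 7 = 14
G→H→E→F: 9 + 6 + 7 = 22
G→D→E→F: 9 + 7 + 7 = 23
G→D→I→H→E→F: 9 + 9 + 4 + 6 + 7 = 35
Shortest: 14.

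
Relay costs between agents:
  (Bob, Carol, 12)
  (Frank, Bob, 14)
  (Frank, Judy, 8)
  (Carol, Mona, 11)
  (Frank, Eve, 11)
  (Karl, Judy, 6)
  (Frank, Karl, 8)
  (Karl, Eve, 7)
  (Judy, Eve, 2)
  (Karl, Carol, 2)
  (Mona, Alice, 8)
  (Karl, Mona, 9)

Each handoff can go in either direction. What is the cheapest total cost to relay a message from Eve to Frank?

10

Some routes from Eve to Frank:
Eve - Frank: 11
Eve - Judy - Frank: 2 + 8 = 10
Eve - Karl - Frank: 7 + 8 = 15
Eve - Judy - Karl - Frank: 2 + 6 + 8 = 16
Best route has total 10.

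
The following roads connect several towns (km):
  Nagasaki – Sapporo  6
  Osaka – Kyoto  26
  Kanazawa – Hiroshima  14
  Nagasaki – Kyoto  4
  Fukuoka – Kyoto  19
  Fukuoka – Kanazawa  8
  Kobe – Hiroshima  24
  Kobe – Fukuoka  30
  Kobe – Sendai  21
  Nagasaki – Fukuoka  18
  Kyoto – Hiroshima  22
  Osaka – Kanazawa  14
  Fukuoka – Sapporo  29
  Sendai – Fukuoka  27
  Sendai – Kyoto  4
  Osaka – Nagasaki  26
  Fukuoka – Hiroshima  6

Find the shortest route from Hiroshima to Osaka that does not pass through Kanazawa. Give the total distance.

48

Comparing a few candidate routes:
Hiroshima-Fukuoka-Nagasaki-Kyoto-Osaka: 6 + 18 + 4 + 26 = 54
Hiroshima-Fukuoka-Nagasaki-Osaka: 6 + 18 + 26 = 50
Hiroshima-Fukuoka-Kyoto-Osaka: 6 + 19 + 26 = 51
Hiroshima-Fukuoka-Kyoto-Nagasaki-Osaka: 6 + 19 + 4 + 26 = 55
Hiroshima-Kyoto-Nagasaki-Osaka: 22 + 4 + 26 = 52
Hiroshima-Kyoto-Osaka: 22 + 26 = 48
Shortest: 48 km.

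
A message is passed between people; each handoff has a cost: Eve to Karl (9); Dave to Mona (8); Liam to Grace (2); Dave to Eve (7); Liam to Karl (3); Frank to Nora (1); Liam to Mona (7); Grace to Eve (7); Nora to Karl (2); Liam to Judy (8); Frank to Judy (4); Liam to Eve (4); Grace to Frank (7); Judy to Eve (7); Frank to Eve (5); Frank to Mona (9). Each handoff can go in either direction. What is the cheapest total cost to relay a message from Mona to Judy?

13

Checking several routes:
Mona-Liam-Eve-Judy: 7 + 4 + 7 = 18
Mona-Liam-Karl-Nora-Frank-Judy: 7 + 3 + 2 + 1 + 4 = 17
Mona-Frank-Judy: 9 + 4 = 13
Mona-Liam-Judy: 7 + 8 = 15
The minimum is 13.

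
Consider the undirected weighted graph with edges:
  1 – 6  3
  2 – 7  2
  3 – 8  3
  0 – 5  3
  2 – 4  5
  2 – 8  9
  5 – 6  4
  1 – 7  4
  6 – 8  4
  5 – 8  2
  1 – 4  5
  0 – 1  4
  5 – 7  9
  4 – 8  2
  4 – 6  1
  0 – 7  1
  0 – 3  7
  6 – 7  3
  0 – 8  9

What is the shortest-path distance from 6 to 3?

Comparing a few candidate routes:
6 -> 5 -> 8 -> 3: 4 + 2 + 3 = 9
6 -> 8 -> 3: 4 + 3 = 7
6 -> 7 -> 0 -> 3: 3 + 1 + 7 = 11
6 -> 4 -> 8 -> 3: 1 + 2 + 3 = 6
Shortest: 6.

6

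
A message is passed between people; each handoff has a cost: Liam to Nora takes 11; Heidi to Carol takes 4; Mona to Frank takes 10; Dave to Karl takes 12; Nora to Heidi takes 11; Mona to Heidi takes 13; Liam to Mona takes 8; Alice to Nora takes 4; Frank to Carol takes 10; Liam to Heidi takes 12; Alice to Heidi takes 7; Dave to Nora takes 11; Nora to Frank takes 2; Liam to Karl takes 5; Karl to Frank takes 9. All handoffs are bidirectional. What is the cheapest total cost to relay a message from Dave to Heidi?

22

Some routes from Dave to Heidi:
Dave-Karl-Frank-Nora-Heidi: 12 + 9 + 2 + 11 = 34
Dave-Nora-Liam-Heidi: 11 + 11 + 12 = 34
Dave-Nora-Alice-Heidi: 11 + 4 + 7 = 22
Dave-Nora-Frank-Carol-Heidi: 11 + 2 + 10 + 4 = 27
Dave-Karl-Liam-Heidi: 12 + 5 + 12 = 29
Dave-Nora-Heidi: 11 + 11 = 22
Shortest: 22.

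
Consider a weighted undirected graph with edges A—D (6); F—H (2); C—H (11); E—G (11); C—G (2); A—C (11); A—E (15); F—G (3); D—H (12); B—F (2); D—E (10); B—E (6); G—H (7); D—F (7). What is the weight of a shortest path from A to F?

13

A few of the A→F routes:
A → D → H → F: 6 + 12 + 2 = 20
A → C → G → F: 11 + 2 + 3 = 16
A → D → F: 6 + 7 = 13
A → C → G → H → F: 11 + 2 + 7 + 2 = 22
A → E → B → F: 15 + 6 + 2 = 23
Shortest: 13.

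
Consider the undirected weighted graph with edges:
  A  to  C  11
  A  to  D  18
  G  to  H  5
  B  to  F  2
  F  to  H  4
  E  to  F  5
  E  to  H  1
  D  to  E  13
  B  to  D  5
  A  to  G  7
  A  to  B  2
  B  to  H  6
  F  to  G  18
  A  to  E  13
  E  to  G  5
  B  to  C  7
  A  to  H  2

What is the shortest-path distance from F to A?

A few of the F→A routes:
F→B→A: 2 + 2 = 4
F→E→H→B→A: 5 + 1 + 6 + 2 = 14
F→E→H→A: 5 + 1 + 2 = 8
F→H→A: 4 + 2 = 6
F→B→H→A: 2 + 6 + 2 = 10
F→H→B→A: 4 + 6 + 2 = 12
The minimum is 4.

4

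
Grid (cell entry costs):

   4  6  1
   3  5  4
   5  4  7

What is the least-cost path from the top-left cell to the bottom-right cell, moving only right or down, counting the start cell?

22

One optimal route is (0,0) -> (0,1) -> (0,2) -> (1,2) -> (2,2).
Its cost is 4 + 6 + 1 + 4 + 7 = 22.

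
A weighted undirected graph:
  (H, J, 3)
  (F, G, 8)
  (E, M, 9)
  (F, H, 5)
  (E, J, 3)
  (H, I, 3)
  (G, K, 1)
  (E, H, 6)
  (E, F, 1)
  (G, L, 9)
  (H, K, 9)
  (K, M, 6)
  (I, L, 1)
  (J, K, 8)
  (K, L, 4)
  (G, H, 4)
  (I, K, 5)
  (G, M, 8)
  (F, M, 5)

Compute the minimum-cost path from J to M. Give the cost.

9

Checking several routes:
J → H → F → M: 3 + 5 + 5 = 13
J → E → F → M: 3 + 1 + 5 = 9
J → E → M: 3 + 9 = 12
J → K → M: 8 + 6 = 14
J → H → G → K → M: 3 + 4 + 1 + 6 = 14
Best route has total 9.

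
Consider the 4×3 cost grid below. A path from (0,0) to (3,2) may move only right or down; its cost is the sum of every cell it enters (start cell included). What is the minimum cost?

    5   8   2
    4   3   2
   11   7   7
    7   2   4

Path [0,0] → [1,0] → [1,1] → [1,2] → [2,2] → [3,2]: 5 + 4 + 3 + 2 + 7 + 4 = 25.

25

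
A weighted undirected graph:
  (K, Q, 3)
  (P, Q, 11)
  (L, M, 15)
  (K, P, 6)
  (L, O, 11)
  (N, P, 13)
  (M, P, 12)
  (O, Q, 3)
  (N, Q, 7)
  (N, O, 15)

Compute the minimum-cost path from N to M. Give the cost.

Checking several routes:
N - O - Q - P - M: 15 + 3 + 11 + 12 = 41
N - O - Q - K - P - M: 15 + 3 + 3 + 6 + 12 = 39
N - Q - O - L - M: 7 + 3 + 11 + 15 = 36
N - Q - K - P - M: 7 + 3 + 6 + 12 = 28
N - Q - P - M: 7 + 11 + 12 = 30
N - P - M: 13 + 12 = 25
Shortest: 25.

25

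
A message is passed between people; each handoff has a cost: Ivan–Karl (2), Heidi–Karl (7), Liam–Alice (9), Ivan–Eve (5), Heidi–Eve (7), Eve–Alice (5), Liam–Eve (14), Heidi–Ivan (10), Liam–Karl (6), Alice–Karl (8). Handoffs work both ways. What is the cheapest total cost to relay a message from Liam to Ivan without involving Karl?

19

Routes from Liam to Ivan avoiding Karl:
Liam-Alice-Eve-Ivan: 9 + 5 + 5 = 19
Liam-Eve-Heidi-Ivan: 14 + 7 + 10 = 31
Liam-Eve-Ivan: 14 + 5 = 19
Liam-Alice-Eve-Heidi-Ivan: 9 + 5 + 7 + 10 = 31
The minimum is 19.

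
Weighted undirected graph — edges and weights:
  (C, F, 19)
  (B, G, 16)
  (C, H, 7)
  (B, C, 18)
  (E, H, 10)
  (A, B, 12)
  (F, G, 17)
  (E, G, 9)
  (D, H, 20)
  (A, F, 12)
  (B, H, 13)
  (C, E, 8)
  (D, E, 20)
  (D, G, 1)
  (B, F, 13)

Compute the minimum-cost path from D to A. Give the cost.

A few of the D→A routes:
D -> G -> B -> A: 1 + 16 + 12 = 29
D -> G -> F -> B -> A: 1 + 17 + 13 + 12 = 43
D -> H -> B -> A: 20 + 13 + 12 = 45
D -> G -> B -> F -> A: 1 + 16 + 13 + 12 = 42
D -> G -> F -> A: 1 + 17 + 12 = 30
D -> G -> E -> H -> B -> A: 1 + 9 + 10 + 13 + 12 = 45
The minimum is 29.

29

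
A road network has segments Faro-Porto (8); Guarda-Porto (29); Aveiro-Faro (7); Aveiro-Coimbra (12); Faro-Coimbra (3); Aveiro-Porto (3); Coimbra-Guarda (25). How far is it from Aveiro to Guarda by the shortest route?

Checking several routes:
Aveiro-Faro-Coimbra-Guarda: 7 + 3 + 25 = 35
Aveiro-Coimbra-Guarda: 12 + 25 = 37
Aveiro-Porto-Guarda: 3 + 29 = 32
The minimum is 32 km.

32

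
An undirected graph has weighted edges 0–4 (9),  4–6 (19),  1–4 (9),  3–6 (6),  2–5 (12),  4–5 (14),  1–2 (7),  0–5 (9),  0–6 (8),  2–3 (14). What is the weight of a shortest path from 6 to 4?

17

Comparing a few candidate routes:
6-0-5-4: 8 + 9 + 14 = 31
6-4: 19
6-0-4: 8 + 9 = 17
Shortest: 17.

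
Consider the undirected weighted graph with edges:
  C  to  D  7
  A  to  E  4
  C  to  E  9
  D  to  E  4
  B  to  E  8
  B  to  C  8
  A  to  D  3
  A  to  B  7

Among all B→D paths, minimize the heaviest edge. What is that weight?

7

Comparing a few candidate routes:
B-E-D: max(8, 4) = 8
B-A-E-D: max(7, 4, 4) = 7
B-C-D: max(8, 7) = 8
B-C-E-A-D: max(8, 9, 4, 3) = 9
B-E-A-D: max(8, 4, 3) = 8
B-A-D: max(7, 3) = 7
Smallest bottleneck: 7.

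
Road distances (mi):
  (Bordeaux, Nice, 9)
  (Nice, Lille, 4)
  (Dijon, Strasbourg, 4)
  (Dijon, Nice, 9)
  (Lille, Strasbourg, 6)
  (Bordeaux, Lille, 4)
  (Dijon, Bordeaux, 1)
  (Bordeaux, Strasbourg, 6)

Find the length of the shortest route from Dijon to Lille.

A few of the Dijon→Lille routes:
Dijon -> Nice -> Lille: 9 + 4 = 13
Dijon -> Bordeaux -> Lille: 1 + 4 = 5
Dijon -> Bordeaux -> Nice -> Lille: 1 + 9 + 4 = 14
Dijon -> Bordeaux -> Strasbourg -> Lille: 1 + 6 + 6 = 13
Dijon -> Strasbourg -> Lille: 4 + 6 = 10
Best route has total 5 mi.

5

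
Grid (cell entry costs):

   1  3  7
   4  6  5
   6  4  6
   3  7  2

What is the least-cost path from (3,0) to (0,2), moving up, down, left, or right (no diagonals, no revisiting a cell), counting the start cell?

Cheapest: [3,0] [2,0] [1,0] [0,0] [0,1] [0,2]
  3 + 6 + 4 + 1 + 3 + 7 = 24

24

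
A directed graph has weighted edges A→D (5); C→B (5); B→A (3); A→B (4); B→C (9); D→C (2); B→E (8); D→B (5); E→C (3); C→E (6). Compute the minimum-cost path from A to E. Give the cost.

Comparing a few candidate routes:
A-D-C-E: 5 + 2 + 6 = 13
A-D-B-E: 5 + 5 + 8 = 18
A-B-E: 4 + 8 = 12
The minimum is 12.

12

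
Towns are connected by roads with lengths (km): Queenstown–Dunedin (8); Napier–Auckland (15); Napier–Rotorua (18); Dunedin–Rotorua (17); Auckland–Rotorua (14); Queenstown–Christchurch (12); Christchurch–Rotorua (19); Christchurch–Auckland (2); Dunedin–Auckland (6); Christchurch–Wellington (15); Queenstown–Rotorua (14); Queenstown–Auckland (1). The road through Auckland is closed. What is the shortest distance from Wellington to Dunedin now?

35

Candidate routes:
Wellington→Christchurch→Queenstown→Rotorua→Dunedin: 15 + 12 + 14 + 17 = 58
Wellington→Christchurch→Rotorua→Dunedin: 15 + 19 + 17 = 51
Wellington→Christchurch→Queenstown→Dunedin: 15 + 12 + 8 = 35
Wellington→Christchurch→Rotorua→Queenstown→Dunedin: 15 + 19 + 14 + 8 = 56
Shortest: 35 km.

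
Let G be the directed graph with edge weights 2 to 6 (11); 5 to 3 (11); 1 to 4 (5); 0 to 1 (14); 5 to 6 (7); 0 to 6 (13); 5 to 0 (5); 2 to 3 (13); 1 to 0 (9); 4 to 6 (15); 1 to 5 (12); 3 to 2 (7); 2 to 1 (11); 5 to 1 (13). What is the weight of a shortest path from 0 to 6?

13

A few of the 0→6 routes:
0→1→4→6: 14 + 5 + 15 = 34
0→1→5→6: 14 + 12 + 7 = 33
0→6: 13
Shortest: 13.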